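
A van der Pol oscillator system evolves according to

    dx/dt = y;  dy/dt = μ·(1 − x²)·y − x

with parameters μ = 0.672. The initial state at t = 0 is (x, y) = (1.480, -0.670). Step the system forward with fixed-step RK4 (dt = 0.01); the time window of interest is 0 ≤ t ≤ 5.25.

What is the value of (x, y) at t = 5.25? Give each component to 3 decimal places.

(x, y) = (1.769, 1.202)

t=0.000: state=(1.480, -0.670)
step 1 (dt=0.01): k1=(-0.670, -0.944), k2=(-0.675, -0.941), k3=(-0.675, -0.941), k4=(-0.679, -0.939); state += dt/6·(k1+2k2+2k3+k4)
t=0.010: state=(1.473, -0.679)
t=0.020: state=(1.466, -0.689)
t=0.030: state=(1.459, -0.698)
continuing one RK4 step at a time; state shown every 20 steps (Δt=0.2):
t=0.200: state=(1.328, -0.852)
t=0.400: state=(1.139, -1.033)
t=0.600: state=(0.913, -1.230)
t=0.800: state=(0.645, -1.456)
t=1.000: state=(0.329, -1.715)
t=1.200: state=(-0.041, -1.985)
t=1.400: state=(-0.462, -2.196)
t=1.600: state=(-0.907, -2.214)
t=1.800: state=(-1.326, -1.916)
t=2.000: state=(-1.655, -1.344)
t=2.200: state=(-1.859, -0.704)
t=2.400: state=(-1.944, -0.172)
t=2.600: state=(-1.938, 0.206)
t=2.800: state=(-1.869, 0.467)
t=3.000: state=(-1.756, 0.656)
t=3.200: state=(-1.609, 0.812)
t=3.400: state=(-1.432, 0.960)
t=3.600: state=(-1.224, 1.119)
t=3.800: state=(-0.983, 1.304)
t=4.000: state=(-0.700, 1.527)
t=4.200: state=(-0.369, 1.792)
t=4.400: state=(0.018, 2.077)
t=4.600: state=(0.458, 2.304)
t=4.800: state=(0.926, 2.324)
t=5.000: state=(1.364, 1.997)
t=5.200: state=(1.705, 1.376)
t=5.250: state=(1.769, 1.202)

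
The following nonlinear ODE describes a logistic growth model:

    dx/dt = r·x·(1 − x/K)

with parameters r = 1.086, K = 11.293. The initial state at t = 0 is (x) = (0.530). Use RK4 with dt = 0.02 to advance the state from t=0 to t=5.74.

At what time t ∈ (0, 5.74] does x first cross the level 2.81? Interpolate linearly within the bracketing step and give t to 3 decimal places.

t=0.000: state=(0.530)
step 1 (dt=0.02): k1=(0.549), k2=(0.554), k3=(0.554), k4=(0.559); state += dt/6·(k1+2k2+2k3+k4)
t=0.020: state=(0.541)
t=0.040: state=(0.552)
t=0.060: state=(0.564)
continuing one RK4 step at a time; state shown every 10 steps (Δt=0.2):
t=0.200: state=(0.651)
t=0.400: state=(0.798)
t=0.600: state=(0.975)
t=0.800: state=(1.186)
t=1.000: state=(1.438)
t=1.200: state=(1.733)
t=1.400: state=(2.076)
t=1.600: state=(2.470)
t=1.740: state=(2.775)
next step: t=1.760: state=(2.821) — x has crossed 2.81
linear interpolation between t=1.740 (2.77537) and t=1.760 (2.82109) → t≈1.755

t = 1.755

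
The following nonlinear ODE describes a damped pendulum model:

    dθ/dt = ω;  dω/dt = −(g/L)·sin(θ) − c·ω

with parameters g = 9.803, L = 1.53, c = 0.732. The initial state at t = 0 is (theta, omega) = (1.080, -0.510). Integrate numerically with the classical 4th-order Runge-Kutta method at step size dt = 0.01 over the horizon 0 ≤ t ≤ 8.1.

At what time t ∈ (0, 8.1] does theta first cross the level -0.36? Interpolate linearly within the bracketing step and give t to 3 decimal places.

t=0.000: state=(1.080, -0.510)
step 1 (dt=0.01): k1=(-0.510, -5.278), k2=(-0.536, -5.251), k3=(-0.536, -5.250), k4=(-0.563, -5.223); state += dt/6·(k1+2k2+2k3+k4)
t=0.010: state=(1.075, -0.563)
t=0.020: state=(1.069, -0.614)
t=0.030: state=(1.062, -0.666)
continuing one RK4 step at a time; state shown every 50 steps (Δt=0.5):
t=0.500: state=(0.320, -2.126)
t=0.840: state=(-0.346, -1.576)
next step: t=0.850: state=(-0.362, -1.542) — theta has crossed -0.36
linear interpolation between t=0.840 (-0.34633) and t=0.850 (-0.36192) → t≈0.849

t = 0.849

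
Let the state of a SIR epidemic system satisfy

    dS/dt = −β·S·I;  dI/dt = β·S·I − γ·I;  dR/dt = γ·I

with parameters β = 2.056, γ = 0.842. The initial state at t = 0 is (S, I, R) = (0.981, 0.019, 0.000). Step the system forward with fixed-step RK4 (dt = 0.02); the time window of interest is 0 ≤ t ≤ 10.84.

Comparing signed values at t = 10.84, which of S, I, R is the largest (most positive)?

largest component: R

t=0.000: state=(0.981, 0.019, 0.000)
step 1 (dt=0.02): k1=(-0.038, 0.022, 0.016), k2=(-0.039, 0.023, 0.016), k3=(-0.039, 0.023, 0.016), k4=(-0.039, 0.023, 0.016); state += dt/6·(k1+2k2+2k3+k4)
t=0.020: state=(0.980, 0.019, 0.000)
t=0.040: state=(0.979, 0.020, 0.001)
t=0.060: state=(0.979, 0.020, 0.001)
continuing one RK4 step at a time; state shown every 25 steps (Δt=0.5):
t=0.500: state=(0.955, 0.034, 0.011)
t=1.000: state=(0.912, 0.058, 0.030)
t=1.500: state=(0.844, 0.094, 0.061)
t=2.000: state=(0.749, 0.141, 0.111)
t=2.500: state=(0.632, 0.188, 0.180)
t=3.000: state=(0.511, 0.222, 0.267)
t=3.500: state=(0.404, 0.233, 0.363)
t=4.000: state=(0.319, 0.221, 0.460)
t=4.500: state=(0.258, 0.195, 0.547)
t=5.000: state=(0.214, 0.163, 0.623)
t=5.500: state=(0.184, 0.131, 0.685)
t=6.000: state=(0.164, 0.103, 0.734)
t=6.500: state=(0.149, 0.079, 0.772)
t=7.000: state=(0.139, 0.060, 0.801)
t=7.500: state=(0.131, 0.045, 0.823)
t=8.000: state=(0.126, 0.034, 0.840)
t=8.500: state=(0.122, 0.025, 0.852)
t=9.000: state=(0.120, 0.019, 0.861)
t=9.500: state=(0.118, 0.014, 0.868)
t=10.000: state=(0.116, 0.010, 0.873)
t=10.500: state=(0.115, 0.008, 0.877)
t=10.840: state=(0.115, 0.006, 0.879)
compare at T: S=0.115, I=0.006, R=0.879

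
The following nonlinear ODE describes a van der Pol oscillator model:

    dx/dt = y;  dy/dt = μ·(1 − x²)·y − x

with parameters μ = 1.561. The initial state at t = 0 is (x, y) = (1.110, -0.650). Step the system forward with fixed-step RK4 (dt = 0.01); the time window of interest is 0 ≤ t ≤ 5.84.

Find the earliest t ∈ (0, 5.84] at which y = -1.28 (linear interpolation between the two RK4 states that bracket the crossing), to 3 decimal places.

t=0.000: state=(1.110, -0.650)
step 1 (dt=0.01): k1=(-0.650, -0.874), k2=(-0.654, -0.877), k3=(-0.654, -0.877), k4=(-0.659, -0.880); state += dt/6·(k1+2k2+2k3+k4)
t=0.010: state=(1.103, -0.659)
t=0.020: state=(1.097, -0.668)
t=0.030: state=(1.090, -0.676)
continuing one RK4 step at a time; state shown every 20 steps (Δt=0.2):
t=0.200: state=(0.962, -0.840)
t=0.400: state=(0.770, -1.088)
t=0.510: state=(0.641, -1.267)
next step: t=0.520: state=(0.628, -1.286) — y has crossed -1.28
linear interpolation between t=0.510 (-1.26726) and t=0.520 (-1.28551) → t≈0.517

t = 0.517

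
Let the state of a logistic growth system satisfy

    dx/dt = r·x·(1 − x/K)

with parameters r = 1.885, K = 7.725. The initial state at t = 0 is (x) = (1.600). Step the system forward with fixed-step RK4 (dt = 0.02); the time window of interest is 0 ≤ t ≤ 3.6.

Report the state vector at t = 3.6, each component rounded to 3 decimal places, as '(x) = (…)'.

(x) = (7.692)

t=0.000: state=(1.600)
step 1 (dt=0.02): k1=(2.391), k2=(2.418), k3=(2.418), k4=(2.444); state += dt/6·(k1+2k2+2k3+k4)
t=0.020: state=(1.648)
t=0.040: state=(1.698)
t=0.060: state=(1.748)
continuing one RK4 step at a time; state shown every 10 steps (Δt=0.2):
t=0.200: state=(2.131)
t=0.400: state=(2.758)
t=0.600: state=(3.456)
t=0.800: state=(4.182)
t=1.000: state=(4.885)
t=1.200: state=(5.523)
t=1.400: state=(6.066)
t=1.600: state=(6.505)
t=1.800: state=(6.844)
t=2.000: state=(7.099)
t=2.200: state=(7.284)
t=2.400: state=(7.417)
t=2.600: state=(7.511)
t=2.800: state=(7.577)
t=3.000: state=(7.623)
t=3.200: state=(7.655)
t=3.400: state=(7.677)
t=3.600: state=(7.692)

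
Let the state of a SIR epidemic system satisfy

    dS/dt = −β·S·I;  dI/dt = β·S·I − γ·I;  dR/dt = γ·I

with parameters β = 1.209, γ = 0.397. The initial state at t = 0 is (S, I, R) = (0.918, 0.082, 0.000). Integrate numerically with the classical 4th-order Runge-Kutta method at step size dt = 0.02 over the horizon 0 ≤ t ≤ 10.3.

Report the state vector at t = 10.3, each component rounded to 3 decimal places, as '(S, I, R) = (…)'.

(S, I, R) = (0.067, 0.073, 0.860)

t=0.000: state=(0.918, 0.082, 0.000)
step 1 (dt=0.02): k1=(-0.091, 0.058, 0.033), k2=(-0.092, 0.059, 0.033), k3=(-0.092, 0.059, 0.033), k4=(-0.092, 0.059, 0.033); state += dt/6·(k1+2k2+2k3+k4)
t=0.020: state=(0.916, 0.083, 0.001)
t=0.040: state=(0.914, 0.084, 0.001)
t=0.060: state=(0.912, 0.086, 0.002)
continuing one RK4 step at a time; state shown every 25 steps (Δt=0.5):
t=0.500: state=(0.865, 0.115, 0.019)
t=1.000: state=(0.797, 0.156, 0.046)
t=1.500: state=(0.715, 0.203, 0.082)
t=2.000: state=(0.624, 0.249, 0.127)
t=2.500: state=(0.530, 0.290, 0.180)
t=3.000: state=(0.441, 0.318, 0.241)
t=3.500: state=(0.362, 0.332, 0.306)
t=4.000: state=(0.296, 0.332, 0.372)
t=4.500: state=(0.243, 0.320, 0.437)
t=5.000: state=(0.201, 0.300, 0.499)
t=5.500: state=(0.169, 0.275, 0.556)
t=6.000: state=(0.144, 0.248, 0.608)
t=6.500: state=(0.125, 0.221, 0.654)
t=7.000: state=(0.110, 0.194, 0.695)
t=7.500: state=(0.099, 0.170, 0.732)
t=8.000: state=(0.090, 0.147, 0.763)
t=8.500: state=(0.083, 0.127, 0.790)
t=9.000: state=(0.077, 0.109, 0.814)
t=9.500: state=(0.072, 0.094, 0.834)
t=10.000: state=(0.069, 0.080, 0.851)
t=10.300: state=(0.067, 0.073, 0.860)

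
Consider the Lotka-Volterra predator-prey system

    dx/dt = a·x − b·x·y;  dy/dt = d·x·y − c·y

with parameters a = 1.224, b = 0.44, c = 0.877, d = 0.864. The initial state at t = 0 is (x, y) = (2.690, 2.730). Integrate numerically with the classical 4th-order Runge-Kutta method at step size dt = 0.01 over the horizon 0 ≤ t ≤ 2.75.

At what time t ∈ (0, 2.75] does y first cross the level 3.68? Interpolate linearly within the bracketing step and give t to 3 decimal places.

t = 0.210

t=0.000: state=(2.690, 2.730)
step 1 (dt=0.01): k1=(0.061, 3.951), k2=(0.038, 3.980), k3=(0.038, 3.980), k4=(0.014, 4.009); state += dt/6·(k1+2k2+2k3+k4)
t=0.010: state=(2.690, 2.770)
t=0.020: state=(2.690, 2.810)
t=0.030: state=(2.690, 2.851)
continuing one RK4 step at a time; state shown every 10 steps (Δt=0.1):
t=0.100: state=(2.672, 3.154)
t=0.200: state=(2.601, 3.629)
t=0.210: state=(2.591, 3.679)
next step: t=0.220: state=(2.581, 3.730) — y has crossed 3.68
linear interpolation between t=0.210 (3.67933) and t=0.220 (3.72961) → t≈0.210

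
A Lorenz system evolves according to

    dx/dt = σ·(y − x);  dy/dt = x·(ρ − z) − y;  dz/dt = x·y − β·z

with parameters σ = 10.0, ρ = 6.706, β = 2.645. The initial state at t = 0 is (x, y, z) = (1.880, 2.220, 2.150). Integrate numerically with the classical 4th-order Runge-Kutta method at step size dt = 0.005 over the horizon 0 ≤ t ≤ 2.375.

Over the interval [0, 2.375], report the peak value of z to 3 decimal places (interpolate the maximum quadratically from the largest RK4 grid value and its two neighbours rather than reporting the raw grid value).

t=0.000: state=(1.880, 2.220, 2.150)
step 1 (dt=0.005): k1=(3.400, 6.345, -1.513), k2=(3.474, 6.375, -1.454), k3=(3.473, 6.376, -1.454), k4=(3.545, 6.406, -1.395); state += dt/6·(k1+2k2+2k3+k4)
t=0.005: state=(1.897, 2.252, 2.143)
t=0.010: state=(1.915, 2.284, 2.136)
t=0.015: state=(1.934, 2.317, 2.130)
continuing one RK4 step at a time; state shown every 20 steps (Δt=0.1):
t=0.100: state=(2.347, 2.925, 2.129)
t=0.200: state=(3.019, 3.778, 2.430)
t=0.300: state=(3.840, 4.701, 3.159)
t=0.400: state=(4.679, 5.455, 4.358)
t=0.500: state=(5.292, 5.694, 5.837)
t=0.600: state=(5.414, 5.246, 7.098)
t=0.700: state=(4.997, 4.377, 7.662)
t=0.800: state=(4.290, 3.553, 7.486)
t=0.900: state=(3.614, 3.029, 6.870)
t=1.000: state=(3.149, 2.806, 6.125)
t=1.100: state=(2.923, 2.807, 5.440)
t=1.200: state=(2.902, 2.968, 4.909)
t=1.300: state=(3.040, 3.245, 4.576)
t=1.400: state=(3.297, 3.600, 4.466)
t=1.500: state=(3.629, 3.981, 4.586)
t=1.600: state=(3.979, 4.314, 4.916)
t=1.700: state=(4.274, 4.516, 5.387)
t=1.800: state=(4.442, 4.528, 5.879)
t=1.900: state=(4.442, 4.360, 6.257)
t=2.000: state=(4.293, 4.089, 6.426)
t=2.100: state=(4.061, 3.814, 6.380)
t=2.200: state=(3.824, 3.608, 6.176)
t=2.300: state=(3.643, 3.501, 5.900)
t=2.375: state=(3.561, 3.485, 5.692)
largest grid value and its neighbours: z(0.715)=7.67750, z(0.720)=7.67896, z(0.725)=7.67861
parabola through these three points peaks at t≈0.722 with z≈7.67904

max z = 7.679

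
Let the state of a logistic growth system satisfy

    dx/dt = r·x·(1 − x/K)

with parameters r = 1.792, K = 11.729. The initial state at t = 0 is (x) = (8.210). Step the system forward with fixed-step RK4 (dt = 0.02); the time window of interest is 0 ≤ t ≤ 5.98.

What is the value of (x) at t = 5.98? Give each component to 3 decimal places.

(x) = (11.729)

t=0.000: state=(8.210)
step 1 (dt=0.02): k1=(4.414), k2=(4.382), k3=(4.382), k4=(4.350); state += dt/6·(k1+2k2+2k3+k4)
t=0.020: state=(8.298)
t=0.040: state=(8.384)
t=0.060: state=(8.469)
continuing one RK4 step at a time; state shown every 10 steps (Δt=0.2):
t=0.200: state=(9.026)
t=0.400: state=(9.699)
t=0.600: state=(10.232)
t=0.800: state=(10.641)
t=1.000: state=(10.947)
t=1.200: state=(11.171)
t=1.400: state=(11.334)
t=1.600: state=(11.450)
t=1.800: state=(11.533)
t=2.000: state=(11.591)
t=2.200: state=(11.632)
t=2.400: state=(11.661)
t=2.600: state=(11.682)
t=2.800: state=(11.696)
t=3.000: state=(11.706)
t=3.200: state=(11.713)
t=3.400: state=(11.718)
t=3.600: state=(11.721)
t=3.800: state=(11.723)
t=4.000: state=(11.725)
t=4.200: state=(11.726)
t=4.400: state=(11.727)
t=4.600: state=(11.728)
t=4.800: state=(11.728)
t=5.000: state=(11.728)
t=5.200: state=(11.729)
t=5.400: state=(11.729)
t=5.600: state=(11.729)
t=5.800: state=(11.729)
t=5.980: state=(11.729)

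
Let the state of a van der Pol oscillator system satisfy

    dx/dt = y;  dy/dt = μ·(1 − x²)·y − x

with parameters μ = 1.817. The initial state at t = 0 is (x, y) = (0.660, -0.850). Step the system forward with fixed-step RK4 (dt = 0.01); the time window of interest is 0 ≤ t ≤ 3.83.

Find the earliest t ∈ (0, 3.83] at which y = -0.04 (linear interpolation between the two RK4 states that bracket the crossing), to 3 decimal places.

t = 1.470

t=0.000: state=(0.660, -0.850)
step 1 (dt=0.01): k1=(-0.850, -1.532), k2=(-0.858, -1.544), k3=(-0.858, -1.544), k4=(-0.865, -1.557); state += dt/6·(k1+2k2+2k3+k4)
t=0.010: state=(0.651, -0.865)
t=0.020: state=(0.643, -0.881)
t=0.030: state=(0.634, -0.897)
continuing one RK4 step at a time; state shown every 20 steps (Δt=0.2):
t=0.200: state=(0.456, -1.217)
t=0.400: state=(0.161, -1.761)
t=0.600: state=(-0.263, -2.511)
t=0.800: state=(-0.835, -3.100)
t=1.000: state=(-1.424, -2.547)
t=1.200: state=(-1.794, -1.146)
t=1.400: state=(-1.918, -0.218)
t=1.470: state=(-1.927, -0.041)
next step: t=1.480: state=(-1.927, -0.020) — y has crossed -0.04
linear interpolation between t=1.470 (-0.04057) and t=1.480 (-0.01981) → t≈1.470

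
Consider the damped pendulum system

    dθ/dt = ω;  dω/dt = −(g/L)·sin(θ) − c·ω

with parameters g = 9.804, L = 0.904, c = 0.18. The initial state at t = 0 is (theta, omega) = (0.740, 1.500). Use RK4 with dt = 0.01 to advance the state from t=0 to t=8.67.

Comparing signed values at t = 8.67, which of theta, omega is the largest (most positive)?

largest component: theta

t=0.000: state=(0.740, 1.500)
step 1 (dt=0.01): k1=(1.500, -7.583), k2=(1.462, -7.636), k3=(1.462, -7.634), k4=(1.424, -7.685); state += dt/6·(k1+2k2+2k3+k4)
t=0.010: state=(0.755, 1.424)
t=0.020: state=(0.768, 1.346)
t=0.030: state=(0.782, 1.268)
continuing one RK4 step at a time; state shown every 50 steps (Δt=0.5):
t=0.500: state=(0.495, -2.247)
t=1.000: state=(-0.673, -1.383)
t=1.500: state=(-0.442, 2.082)
t=2.000: state=(0.624, 1.222)
t=2.500: state=(0.380, -1.955)
t=3.000: state=(-0.585, -1.036)
t=3.500: state=(-0.315, 1.850)
t=4.000: state=(0.552, 0.838)
t=4.500: state=(0.249, -1.755)
t=5.000: state=(-0.522, -0.639)
t=5.500: state=(-0.184, 1.661)
t=6.000: state=(0.492, 0.443)
t=6.500: state=(0.123, -1.562)
t=7.000: state=(-0.461, -0.258)
t=7.500: state=(-0.066, 1.455)
t=8.000: state=(0.427, 0.087)
t=8.500: state=(0.014, -1.341)
t=8.670: state=(-0.201, -1.124)
compare at T: theta=-0.201, omega=-1.124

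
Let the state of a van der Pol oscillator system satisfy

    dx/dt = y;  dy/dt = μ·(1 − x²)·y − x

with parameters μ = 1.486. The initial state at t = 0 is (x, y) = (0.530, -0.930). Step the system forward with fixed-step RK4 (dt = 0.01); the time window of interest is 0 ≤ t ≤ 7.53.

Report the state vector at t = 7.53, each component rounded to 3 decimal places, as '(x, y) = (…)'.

t=0.000: state=(0.530, -0.930)
step 1 (dt=0.01): k1=(-0.930, -1.524), k2=(-0.938, -1.534), k3=(-0.938, -1.534), k4=(-0.945, -1.545); state += dt/6·(k1+2k2+2k3+k4)
t=0.010: state=(0.521, -0.945)
t=0.020: state=(0.511, -0.961)
t=0.030: state=(0.501, -0.977)
continuing one RK4 step at a time; state shown every 25 steps (Δt=0.25):
t=0.250: state=(0.244, -1.388)
t=0.500: state=(-0.179, -2.017)
t=0.750: state=(-0.760, -2.552)
t=1.000: state=(-1.372, -2.131)
t=1.250: state=(-1.754, -0.909)
t=1.500: state=(-1.864, -0.079)
t=1.750: state=(-1.833, 0.274)
t=2.000: state=(-1.743, 0.428)
t=2.250: state=(-1.624, 0.524)
t=2.500: state=(-1.482, 0.614)
t=2.750: state=(-1.315, 0.727)
t=3.000: state=(-1.114, 0.889)
t=3.250: state=(-0.863, 1.144)
t=3.500: state=(-0.528, 1.572)
t=3.750: state=(-0.053, 2.281)
t=4.000: state=(0.625, 3.101)
t=4.250: state=(1.399, 2.761)
t=4.500: state=(1.885, 1.103)
t=4.750: state=(2.013, 0.078)
t=5.000: state=(1.980, -0.277)
t=5.250: state=(1.893, -0.404)
t=5.500: state=(1.782, -0.474)
t=5.750: state=(1.656, -0.537)
t=6.000: state=(1.513, -0.612)
t=6.250: state=(1.348, -0.713)
t=6.500: state=(1.152, -0.862)
t=6.750: state=(0.910, -1.097)
t=7.000: state=(0.591, -1.490)
t=7.250: state=(0.142, -2.150)
t=7.500: state=(-0.504, -3.005)
t=7.530: state=(-0.595, -3.083)

(x, y) = (-0.595, -3.083)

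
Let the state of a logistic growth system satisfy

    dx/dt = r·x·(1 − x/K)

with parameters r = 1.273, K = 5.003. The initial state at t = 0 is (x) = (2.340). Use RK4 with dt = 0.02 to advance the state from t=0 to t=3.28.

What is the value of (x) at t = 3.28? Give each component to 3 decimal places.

(x) = (4.917)

t=0.000: state=(2.340)
step 1 (dt=0.02): k1=(1.586), k2=(1.587), k3=(1.587), k4=(1.588); state += dt/6·(k1+2k2+2k3+k4)
t=0.020: state=(2.372)
t=0.040: state=(2.404)
t=0.060: state=(2.435)
continuing one RK4 step at a time; state shown every 10 steps (Δt=0.2):
t=0.200: state=(2.658)
t=0.400: state=(2.971)
t=0.600: state=(3.270)
t=0.800: state=(3.546)
t=1.000: state=(3.794)
t=1.200: state=(4.012)
t=1.400: state=(4.199)
t=1.600: state=(4.356)
t=1.800: state=(4.487)
t=2.000: state=(4.593)
t=2.200: state=(4.679)
t=2.400: state=(4.748)
t=2.600: state=(4.803)
t=2.800: state=(4.847)
t=3.000: state=(4.881)
t=3.200: state=(4.908)
t=3.280: state=(4.917)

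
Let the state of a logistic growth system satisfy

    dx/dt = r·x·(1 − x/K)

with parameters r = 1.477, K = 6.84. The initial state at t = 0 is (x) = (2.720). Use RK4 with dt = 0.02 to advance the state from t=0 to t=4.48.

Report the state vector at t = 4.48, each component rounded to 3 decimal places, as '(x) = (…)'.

(x) = (6.826)

t=0.000: state=(2.720)
step 1 (dt=0.02): k1=(2.420), k2=(2.427), k3=(2.427), k4=(2.434); state += dt/6·(k1+2k2+2k3+k4)
t=0.020: state=(2.769)
t=0.040: state=(2.817)
t=0.060: state=(2.866)
continuing one RK4 step at a time; state shown every 10 steps (Δt=0.2):
t=0.200: state=(3.215)
t=0.400: state=(3.719)
t=0.600: state=(4.211)
t=0.800: state=(4.670)
t=1.000: state=(5.082)
t=1.200: state=(5.440)
t=1.400: state=(5.740)
t=1.600: state=(5.987)
t=1.800: state=(6.184)
t=2.000: state=(6.339)
t=2.200: state=(6.460)
t=2.400: state=(6.553)
t=2.600: state=(6.624)
t=2.800: state=(6.678)
t=3.000: state=(6.719)
t=3.200: state=(6.749)
t=3.400: state=(6.772)
t=3.600: state=(6.790)
t=3.800: state=(6.802)
t=4.000: state=(6.812)
t=4.200: state=(6.819)
t=4.400: state=(6.824)
t=4.480: state=(6.826)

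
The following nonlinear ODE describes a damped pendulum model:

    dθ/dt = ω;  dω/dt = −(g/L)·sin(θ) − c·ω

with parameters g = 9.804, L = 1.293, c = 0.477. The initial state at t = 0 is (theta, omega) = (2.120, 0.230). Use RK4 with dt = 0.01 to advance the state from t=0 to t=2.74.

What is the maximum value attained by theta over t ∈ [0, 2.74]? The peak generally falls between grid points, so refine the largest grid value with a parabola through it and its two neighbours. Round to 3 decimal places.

max theta = 2.124

t=0.000: state=(2.120, 0.230)
step 1 (dt=0.01): k1=(0.230, -6.577), k2=(0.197, -6.557), k3=(0.197, -6.557), k4=(0.164, -6.538); state += dt/6·(k1+2k2+2k3+k4)
t=0.010: state=(2.122, 0.164)
t=0.020: state=(2.123, 0.099)
t=0.030: state=(2.124, 0.034)
continuing one RK4 step at a time; state shown every 10 steps (Δt=0.1):
t=0.100: state=(2.111, -0.412)
t=0.200: state=(2.038, -1.039)
t=0.300: state=(1.903, -1.671)
t=0.400: state=(1.704, -2.312)
t=0.500: state=(1.441, -2.943)
t=0.600: state=(1.117, -3.512)
t=0.700: state=(0.743, -3.940)
t=0.800: state=(0.337, -4.134)
t=0.900: state=(-0.074, -4.036)
t=1.000: state=(-0.461, -3.650)
t=1.100: state=(-0.797, -3.043)
t=1.200: state=(-1.065, -2.306)
t=1.300: state=(-1.256, -1.518)
t=1.400: state=(-1.369, -0.731)
t=1.500: state=(-1.403, 0.032)
t=1.600: state=(-1.363, 0.759)
t=1.700: state=(-1.253, 1.439)
t=1.800: state=(-1.078, 2.053)
t=1.900: state=(-0.846, 2.565)
t=2.000: state=(-0.570, 2.926)
t=2.100: state=(-0.267, 3.090)
t=2.200: state=(0.040, 3.028)
t=2.300: state=(0.331, 2.748)
t=2.400: state=(0.584, 2.291)
t=2.500: state=(0.785, 1.713)
t=2.600: state=(0.925, 1.073)
t=2.700: state=(0.999, 0.413)
t=2.740: state=(1.010, 0.151)
largest grid value and its neighbours: theta(0.030)=2.12396, theta(0.040)=2.12398, theta(0.050)=2.12336
parabola through these three points peaks at t≈0.035 with theta≈2.12405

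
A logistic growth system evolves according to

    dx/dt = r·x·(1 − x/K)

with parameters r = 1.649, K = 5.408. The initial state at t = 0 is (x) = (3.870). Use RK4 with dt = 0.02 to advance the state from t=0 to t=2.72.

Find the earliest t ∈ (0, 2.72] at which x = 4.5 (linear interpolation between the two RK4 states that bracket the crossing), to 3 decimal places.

t=0.000: state=(3.870)
step 1 (dt=0.02): k1=(1.815), k2=(1.802), k3=(1.802), k4=(1.789); state += dt/6·(k1+2k2+2k3+k4)
t=0.020: state=(3.906)
t=0.040: state=(3.942)
t=0.060: state=(3.977)
continuing one RK4 step at a time; state shown every 5 steps (Δt=0.1):
t=0.100: state=(4.045)
t=0.200: state=(4.206)
t=0.300: state=(4.353)
t=0.400: state=(4.486)
next step: t=0.420: state=(4.511) — x has crossed 4.5
linear interpolation between t=0.400 (4.48615) and t=0.420 (4.51110) → t≈0.411

t = 0.411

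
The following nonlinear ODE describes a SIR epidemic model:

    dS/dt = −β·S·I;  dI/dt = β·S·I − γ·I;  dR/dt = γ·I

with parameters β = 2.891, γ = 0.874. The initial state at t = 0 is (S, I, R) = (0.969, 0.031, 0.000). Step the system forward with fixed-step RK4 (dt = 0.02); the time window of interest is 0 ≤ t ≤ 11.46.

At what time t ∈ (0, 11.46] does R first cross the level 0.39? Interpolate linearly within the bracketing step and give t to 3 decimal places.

t=0.000: state=(0.969, 0.031, 0.000)
step 1 (dt=0.02): k1=(-0.087, 0.060, 0.027), k2=(-0.088, 0.061, 0.028), k3=(-0.088, 0.061, 0.028), k4=(-0.090, 0.062, 0.028); state += dt/6·(k1+2k2+2k3+k4)
t=0.020: state=(0.967, 0.032, 0.001)
t=0.040: state=(0.965, 0.033, 0.001)
t=0.060: state=(0.963, 0.035, 0.002)
continuing one RK4 step at a time; state shown every 25 steps (Δt=0.5):
t=0.500: state=(0.900, 0.078, 0.022)
t=1.000: state=(0.757, 0.168, 0.075)
t=1.500: state=(0.547, 0.280, 0.173)
t=2.000: state=(0.345, 0.343, 0.312)
t=2.240: state=(0.272, 0.344, 0.384)
next step: t=2.260: state=(0.266, 0.343, 0.390) — R has crossed 0.39
linear interpolation between t=2.240 (0.38427) and t=2.260 (0.39028) → t≈2.259

t = 2.259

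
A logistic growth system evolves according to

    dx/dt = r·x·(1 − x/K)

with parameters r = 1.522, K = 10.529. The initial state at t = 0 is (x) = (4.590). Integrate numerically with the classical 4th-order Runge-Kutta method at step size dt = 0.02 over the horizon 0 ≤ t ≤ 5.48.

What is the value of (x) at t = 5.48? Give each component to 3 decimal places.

t=0.000: state=(4.590)
step 1 (dt=0.02): k1=(3.941), k2=(3.948), k3=(3.948), k4=(3.955); state += dt/6·(k1+2k2+2k3+k4)
t=0.020: state=(4.669)
t=0.040: state=(4.748)
t=0.060: state=(4.828)
continuing one RK4 step at a time; state shown every 10 steps (Δt=0.2):
t=0.200: state=(5.388)
t=0.400: state=(6.179)
t=0.600: state=(6.931)
t=0.800: state=(7.614)
t=1.000: state=(8.210)
t=1.200: state=(8.714)
t=1.400: state=(9.127)
t=1.600: state=(9.457)
t=1.800: state=(9.717)
t=2.000: state=(9.918)
t=2.200: state=(10.071)
t=2.400: state=(10.187)
t=2.600: state=(10.275)
t=2.800: state=(10.340)
t=3.000: state=(10.389)
t=3.200: state=(10.426)
t=3.400: state=(10.452)
t=3.600: state=(10.472)
t=3.800: state=(10.487)
t=4.000: state=(10.498)
t=4.200: state=(10.506)
t=4.400: state=(10.512)
t=4.600: state=(10.517)
t=4.800: state=(10.520)
t=5.000: state=(10.522)
t=5.200: state=(10.524)
t=5.400: state=(10.525)
t=5.480: state=(10.526)

(x) = (10.526)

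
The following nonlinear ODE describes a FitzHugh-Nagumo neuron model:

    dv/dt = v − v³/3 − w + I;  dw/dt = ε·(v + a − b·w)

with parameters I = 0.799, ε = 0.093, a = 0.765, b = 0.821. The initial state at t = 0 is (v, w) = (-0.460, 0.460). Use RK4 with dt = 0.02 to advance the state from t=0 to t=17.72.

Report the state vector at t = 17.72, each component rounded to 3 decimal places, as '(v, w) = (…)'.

(v, w) = (1.761, 0.820)

t=0.000: state=(-0.460, 0.460)
step 1 (dt=0.02): k1=(-0.089, -0.007), k2=(-0.089, -0.007), k3=(-0.089, -0.007), k4=(-0.090, -0.007); state += dt/6·(k1+2k2+2k3+k4)
t=0.020: state=(-0.462, 0.460)
t=0.040: state=(-0.464, 0.460)
t=0.060: state=(-0.465, 0.460)
continuing one RK4 step at a time; state shown every 50 steps (Δt=1):
t=1.000: state=(-0.586, 0.448)
t=2.000: state=(-0.799, 0.422)
t=3.000: state=(-1.058, 0.377)
t=4.000: state=(-1.241, 0.313)
t=5.000: state=(-1.301, 0.244)
t=6.000: state=(-1.283, 0.179)
t=7.000: state=(-1.228, 0.121)
t=8.000: state=(-1.153, 0.074)
t=9.000: state=(-1.063, 0.038)
t=10.000: state=(-0.954, 0.013)
t=11.000: state=(-0.815, 0.002)
t=12.000: state=(-0.611, 0.006)
t=13.000: state=(-0.242, 0.034)
t=14.000: state=(0.601, 0.111)
t=15.000: state=(1.701, 0.280)
t=16.000: state=(1.878, 0.493)
t=17.000: state=(1.818, 0.691)
t=17.720: state=(1.761, 0.820)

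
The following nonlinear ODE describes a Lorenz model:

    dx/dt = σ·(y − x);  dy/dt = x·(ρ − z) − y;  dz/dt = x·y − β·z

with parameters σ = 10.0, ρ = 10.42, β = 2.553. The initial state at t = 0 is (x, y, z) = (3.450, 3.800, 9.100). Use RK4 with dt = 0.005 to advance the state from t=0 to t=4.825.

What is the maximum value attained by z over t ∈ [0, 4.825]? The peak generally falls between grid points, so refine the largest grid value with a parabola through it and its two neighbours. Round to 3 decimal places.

t=0.000: state=(3.450, 3.800, 9.100)
step 1 (dt=0.005): k1=(3.500, 0.754, -10.122), k2=(3.431, 0.851, -10.018), k3=(3.435, 0.850, -10.018), k4=(3.371, 0.946, -9.914); state += dt/6·(k1+2k2+2k3+k4)
t=0.005: state=(3.467, 3.804, 9.050)
t=0.010: state=(3.484, 3.809, 9.001)
t=0.015: state=(3.500, 3.816, 8.953)
continuing one RK4 step at a time; state shown every 40 steps (Δt=0.2):
t=0.200: state=(4.108, 4.541, 7.910)
t=0.400: state=(5.149, 5.667, 8.542)
t=0.600: state=(5.702, 5.649, 10.166)
t=0.800: state=(5.050, 4.584, 10.416)
t=1.000: state=(4.347, 4.178, 9.348)
t=1.200: state=(4.419, 4.632, 8.572)
t=1.400: state=(5.008, 5.317, 8.864)
t=1.600: state=(5.369, 5.373, 9.785)
t=1.800: state=(5.052, 4.793, 10.039)
t=2.000: state=(4.612, 4.482, 9.460)
t=2.200: state=(4.605, 4.716, 8.949)
t=2.400: state=(4.942, 5.125, 9.073)
t=2.600: state=(5.171, 5.190, 9.596)
t=2.800: state=(5.018, 4.875, 9.791)
t=3.000: state=(4.752, 4.663, 9.483)
t=3.200: state=(4.722, 4.778, 9.161)
t=3.400: state=(4.911, 5.020, 9.205)
t=3.600: state=(5.056, 5.076, 9.501)
t=3.800: state=(4.983, 4.905, 9.638)
t=4.000: state=(4.827, 4.768, 9.477)
t=4.200: state=(4.795, 4.821, 9.279)
t=4.400: state=(4.899, 4.963, 9.287)
t=4.600: state=(4.990, 5.006, 9.455)
t=4.800: state=(4.957, 4.914, 9.547)
t=4.825: state=(4.946, 4.900, 9.545)
largest grid value and its neighbours: z(0.715)=10.55658, z(0.720)=10.55777, z(0.725)=10.55766
parabola through these three points peaks at t≈0.722 with z≈10.55788

max z = 10.558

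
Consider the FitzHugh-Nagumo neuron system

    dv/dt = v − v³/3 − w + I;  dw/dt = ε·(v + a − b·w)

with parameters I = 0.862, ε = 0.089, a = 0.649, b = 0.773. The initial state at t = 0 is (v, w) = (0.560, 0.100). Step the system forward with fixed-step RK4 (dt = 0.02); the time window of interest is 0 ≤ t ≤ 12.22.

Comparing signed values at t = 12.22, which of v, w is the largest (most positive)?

t=0.000: state=(0.560, 0.100)
step 1 (dt=0.02): k1=(1.263, 0.101), k2=(1.271, 0.102), k3=(1.271, 0.102), k4=(1.279, 0.103); state += dt/6·(k1+2k2+2k3+k4)
t=0.020: state=(0.585, 0.102)
t=0.040: state=(0.611, 0.104)
t=0.060: state=(0.637, 0.106)
continuing one RK4 step at a time; state shown every 25 steps (Δt=0.5):
t=0.500: state=(1.237, 0.164)
t=1.000: state=(1.728, 0.253)
t=1.500: state=(1.896, 0.353)
t=2.000: state=(1.916, 0.453)
t=2.500: state=(1.894, 0.550)
t=3.000: state=(1.862, 0.642)
t=3.500: state=(1.826, 0.729)
t=4.000: state=(1.790, 0.812)
t=4.500: state=(1.754, 0.890)
t=5.000: state=(1.717, 0.965)
t=5.500: state=(1.680, 1.035)
t=6.000: state=(1.643, 1.101)
t=6.500: state=(1.606, 1.163)
t=7.000: state=(1.568, 1.222)
t=7.500: state=(1.529, 1.276)
t=8.000: state=(1.490, 1.328)
t=8.500: state=(1.451, 1.375)
t=9.000: state=(1.410, 1.420)
t=9.500: state=(1.368, 1.461)
t=10.000: state=(1.325, 1.499)
t=10.500: state=(1.281, 1.534)
t=11.000: state=(1.234, 1.565)
t=11.500: state=(1.185, 1.594)
t=12.000: state=(1.133, 1.619)
t=12.220: state=(1.108, 1.629)
compare at T: v=1.108, w=1.629

largest component: w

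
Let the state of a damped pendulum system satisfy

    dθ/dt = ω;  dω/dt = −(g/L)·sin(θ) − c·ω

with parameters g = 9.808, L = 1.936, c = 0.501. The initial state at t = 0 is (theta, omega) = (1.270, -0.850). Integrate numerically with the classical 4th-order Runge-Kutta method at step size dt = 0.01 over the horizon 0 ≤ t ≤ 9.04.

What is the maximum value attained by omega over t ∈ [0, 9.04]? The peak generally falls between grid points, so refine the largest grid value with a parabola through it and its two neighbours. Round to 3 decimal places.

max omega = 1.645

t=0.000: state=(1.270, -0.850)
step 1 (dt=0.01): k1=(-0.850, -4.413), k2=(-0.872, -4.395), k3=(-0.872, -4.395), k4=(-0.894, -4.378); state += dt/6·(k1+2k2+2k3+k4)
t=0.010: state=(1.261, -0.894)
t=0.020: state=(1.252, -0.938)
t=0.030: state=(1.243, -0.981)
continuing one RK4 step at a time; state shown every 50 steps (Δt=0.5):
t=0.500: state=(0.400, -2.332)
t=1.000: state=(-0.638, -1.429)
t=1.500: state=(-0.855, 0.543)
t=2.000: state=(-0.244, 1.635)
t=2.500: state=(0.465, 0.931)
t=3.000: state=(0.567, -0.500)
t=3.500: state=(0.100, -1.152)
t=4.000: state=(-0.362, -0.526)
t=4.500: state=(-0.364, 0.474)
t=5.000: state=(-0.007, 0.792)
t=5.500: state=(0.278, 0.250)
t=6.000: state=(0.223, -0.420)
t=6.500: state=(-0.043, -0.524)
t=7.000: state=(-0.207, -0.080)
t=7.500: state=(-0.127, 0.346)
t=8.000: state=(0.062, 0.331)
t=8.500: state=(0.147, -0.013)
t=9.000: state=(0.065, -0.268)
t=9.040: state=(0.054, -0.274)
largest grid value and its neighbours: omega(2.040)=1.64496, omega(2.050)=1.64527, omega(2.060)=1.64477
parabola through these three points peaks at t≈2.049 with omega≈1.64528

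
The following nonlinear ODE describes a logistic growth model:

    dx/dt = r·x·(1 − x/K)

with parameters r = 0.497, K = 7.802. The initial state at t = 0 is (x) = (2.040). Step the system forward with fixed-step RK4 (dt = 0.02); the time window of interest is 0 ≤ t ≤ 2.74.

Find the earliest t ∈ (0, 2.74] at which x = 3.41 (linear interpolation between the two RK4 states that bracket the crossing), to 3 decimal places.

t = 1.580

t=0.000: state=(2.040)
step 1 (dt=0.02): k1=(0.749), k2=(0.751), k3=(0.751), k4=(0.752); state += dt/6·(k1+2k2+2k3+k4)
t=0.020: state=(2.055)
t=0.040: state=(2.070)
t=0.060: state=(2.085)
continuing one RK4 step at a time; state shown every 5 steps (Δt=0.1):
t=0.100: state=(2.116)
t=0.200: state=(2.193)
t=0.300: state=(2.272)
t=0.400: state=(2.353)
t=0.500: state=(2.436)
t=0.600: state=(2.520)
t=0.700: state=(2.605)
t=0.800: state=(2.692)
t=0.900: state=(2.781)
t=1.000: state=(2.870)
t=1.100: state=(2.961)
t=1.200: state=(3.053)
t=1.300: state=(3.146)
t=1.400: state=(3.239)
t=1.500: state=(3.334)
t=1.580: state=(3.410)
next step: t=1.600: state=(3.429) — x has crossed 3.41
linear interpolation between t=1.580 (3.41000) and t=1.600 (3.42909) → t≈1.580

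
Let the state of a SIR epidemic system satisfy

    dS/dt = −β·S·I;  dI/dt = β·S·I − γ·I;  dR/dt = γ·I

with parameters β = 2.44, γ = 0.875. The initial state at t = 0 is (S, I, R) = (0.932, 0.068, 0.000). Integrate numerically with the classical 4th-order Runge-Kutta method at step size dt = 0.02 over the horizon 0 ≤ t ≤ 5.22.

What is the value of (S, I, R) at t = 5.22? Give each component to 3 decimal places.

t=0.000: state=(0.932, 0.068, 0.000)
step 1 (dt=0.02): k1=(-0.155, 0.095, 0.060), k2=(-0.157, 0.096, 0.060), k3=(-0.157, 0.096, 0.060), k4=(-0.158, 0.097, 0.061); state += dt/6·(k1+2k2+2k3+k4)
t=0.020: state=(0.929, 0.070, 0.001)
t=0.040: state=(0.926, 0.072, 0.002)
t=0.060: state=(0.922, 0.074, 0.004)
continuing one RK4 step at a time; state shown every 10 steps (Δt=0.2):
t=0.200: state=(0.897, 0.089, 0.014)
t=0.400: state=(0.854, 0.115, 0.031)
t=0.600: state=(0.801, 0.144, 0.054)
t=0.800: state=(0.741, 0.177, 0.082)
t=1.000: state=(0.674, 0.210, 0.116)
t=1.200: state=(0.604, 0.240, 0.155)
t=1.400: state=(0.534, 0.266, 0.200)
t=1.600: state=(0.466, 0.285, 0.248)
t=1.800: state=(0.405, 0.296, 0.299)
t=2.000: state=(0.350, 0.299, 0.351)
t=2.200: state=(0.303, 0.294, 0.403)
t=2.400: state=(0.263, 0.283, 0.454)
t=2.600: state=(0.230, 0.268, 0.502)
t=2.800: state=(0.202, 0.250, 0.548)
t=3.000: state=(0.180, 0.230, 0.590)
t=3.200: state=(0.162, 0.210, 0.628)
t=3.400: state=(0.147, 0.190, 0.663)
t=3.600: state=(0.134, 0.171, 0.695)
t=3.800: state=(0.124, 0.153, 0.723)
t=4.000: state=(0.116, 0.136, 0.748)
t=4.200: state=(0.109, 0.121, 0.771)
t=4.400: state=(0.103, 0.107, 0.791)
t=4.600: state=(0.098, 0.094, 0.808)
t=4.800: state=(0.094, 0.083, 0.824)
t=5.000: state=(0.090, 0.073, 0.837)
t=5.200: state=(0.087, 0.064, 0.849)
t=5.220: state=(0.087, 0.063, 0.850)

(S, I, R) = (0.087, 0.063, 0.850)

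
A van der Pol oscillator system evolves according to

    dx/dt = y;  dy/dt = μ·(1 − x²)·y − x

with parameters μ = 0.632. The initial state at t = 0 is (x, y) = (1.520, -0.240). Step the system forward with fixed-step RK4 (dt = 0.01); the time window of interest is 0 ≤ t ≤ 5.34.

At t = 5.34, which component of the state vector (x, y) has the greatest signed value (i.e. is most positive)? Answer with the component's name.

t=0.000: state=(1.520, -0.240)
step 1 (dt=0.01): k1=(-0.240, -1.321), k2=(-0.247, -1.315), k3=(-0.247, -1.315), k4=(-0.253, -1.309); state += dt/6·(k1+2k2+2k3+k4)
t=0.010: state=(1.518, -0.253)
t=0.020: state=(1.515, -0.266)
t=0.030: state=(1.512, -0.279)
continuing one RK4 step at a time; state shown every 20 steps (Δt=0.2):
t=0.200: state=(1.447, -0.482)
t=0.400: state=(1.329, -0.691)
t=0.600: state=(1.172, -0.886)
t=0.800: state=(0.975, -1.082)
t=1.000: state=(0.738, -1.293)
t=1.200: state=(0.456, -1.527)
t=1.400: state=(0.126, -1.775)
t=1.600: state=(-0.252, -1.998)
t=1.800: state=(-0.666, -2.109)
t=2.000: state=(-1.080, -1.993)
t=2.200: state=(-1.444, -1.600)
t=2.400: state=(-1.709, -1.034)
t=2.600: state=(-1.858, -0.470)
t=2.800: state=(-1.904, -0.017)
t=3.000: state=(-1.873, 0.311)
t=3.200: state=(-1.786, 0.548)
t=3.400: state=(-1.657, 0.733)
t=3.600: state=(-1.494, 0.896)
t=3.800: state=(-1.299, 1.058)
t=4.000: state=(-1.070, 1.237)
t=4.200: state=(-0.802, 1.445)
t=4.400: state=(-0.489, 1.688)
t=4.600: state=(-0.125, 1.956)
t=4.800: state=(0.292, 2.198)
t=5.000: state=(0.745, 2.300)
t=5.200: state=(1.192, 2.118)
t=5.340: state=(1.468, 1.796)
compare at T: x=1.468, y=1.796

largest component: y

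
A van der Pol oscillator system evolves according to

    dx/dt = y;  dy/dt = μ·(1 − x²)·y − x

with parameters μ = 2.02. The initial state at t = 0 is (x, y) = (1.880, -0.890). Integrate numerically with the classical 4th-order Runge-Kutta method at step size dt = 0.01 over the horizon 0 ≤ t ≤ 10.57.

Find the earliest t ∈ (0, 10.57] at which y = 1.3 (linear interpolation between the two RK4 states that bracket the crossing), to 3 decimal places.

t = 5.502

t=0.000: state=(1.880, -0.890)
step 1 (dt=0.01): k1=(-0.890, 2.676), k2=(-0.877, 2.583), k3=(-0.877, 2.585), k4=(-0.864, 2.495); state += dt/6·(k1+2k2+2k3+k4)
t=0.010: state=(1.871, -0.864)
t=0.020: state=(1.863, -0.840)
t=0.030: state=(1.854, -0.818)
continuing one RK4 step at a time; state shown every 50 steps (Δt=0.5):
t=0.500: state=(1.575, -0.520)
t=1.000: state=(1.294, -0.636)
t=1.500: state=(0.898, -1.020)
t=2.000: state=(0.121, -2.385)
t=2.500: state=(-1.546, -2.928)
t=3.000: state=(-2.017, 0.112)
t=3.500: state=(-1.884, 0.337)
t=4.000: state=(-1.698, 0.406)
t=4.500: state=(-1.473, 0.508)
t=5.000: state=(-1.174, 0.716)
t=5.500: state=(-0.699, 1.296)
next step: t=5.510: state=(-0.686, 1.317) — y has crossed 1.3
linear interpolation between t=5.500 (1.29615) and t=5.510 (1.31681) → t≈5.502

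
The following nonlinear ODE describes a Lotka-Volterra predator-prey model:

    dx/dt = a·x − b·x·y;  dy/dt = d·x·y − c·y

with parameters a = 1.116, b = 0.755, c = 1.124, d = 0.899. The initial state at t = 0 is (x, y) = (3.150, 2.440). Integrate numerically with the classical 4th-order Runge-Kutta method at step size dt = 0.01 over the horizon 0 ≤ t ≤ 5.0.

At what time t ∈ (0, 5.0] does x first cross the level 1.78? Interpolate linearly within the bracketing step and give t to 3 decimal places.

t=0.000: state=(3.150, 2.440)
step 1 (dt=0.01): k1=(-2.288, 4.167), k2=(-2.329, 4.177), k3=(-2.329, 4.177), k4=(-2.369, 4.187); state += dt/6·(k1+2k2+2k3+k4)
t=0.010: state=(3.127, 2.482)
t=0.020: state=(3.103, 2.524)
t=0.030: state=(3.078, 2.566)
continuing one RK4 step at a time; state shown every 20 steps (Δt=0.2):
t=0.200: state=(2.557, 3.267)
t=0.400: state=(1.856, 3.878)
t=0.420: state=(1.789, 3.919)
next step: t=0.430: state=(1.756, 3.937) — x has crossed 1.78
linear interpolation between t=0.420 (1.78909) and t=0.430 (1.75630) → t≈0.423

t = 0.423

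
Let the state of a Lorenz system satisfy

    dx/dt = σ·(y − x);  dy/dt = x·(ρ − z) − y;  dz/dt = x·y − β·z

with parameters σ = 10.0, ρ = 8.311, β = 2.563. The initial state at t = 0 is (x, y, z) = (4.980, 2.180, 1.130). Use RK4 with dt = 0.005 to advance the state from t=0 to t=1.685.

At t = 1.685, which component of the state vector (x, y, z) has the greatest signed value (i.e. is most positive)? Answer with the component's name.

t=0.000: state=(4.980, 2.180, 1.130)
step 1 (dt=0.005): k1=(-28.000, 33.581, 7.960), k2=(-26.460, 32.897, 8.169), k3=(-26.516, 32.924, 8.168), k4=(-25.028, 32.267, 8.364); state += dt/6·(k1+2k2+2k3+k4)
t=0.005: state=(4.848, 2.345, 1.171)
t=0.010: state=(4.729, 2.503, 1.214)
t=0.015: state=(4.625, 2.655, 1.258)
continuing one RK4 step at a time; state shown every 20 steps (Δt=0.1):
t=0.100: state=(4.205, 4.720, 2.232)
t=0.200: state=(5.237, 6.567, 4.104)
t=0.300: state=(6.496, 7.504, 6.931)
t=0.400: state=(6.933, 6.703, 9.722)
t=0.500: state=(6.075, 4.719, 10.844)
t=0.600: state=(4.575, 3.094, 10.188)
t=0.700: state=(3.323, 2.344, 8.794)
t=0.800: state=(2.623, 2.183, 7.379)
t=0.900: state=(2.390, 2.339, 6.199)
t=1.000: state=(2.484, 2.710, 5.334)
t=1.100: state=(2.824, 3.274, 4.826)
t=1.200: state=(3.372, 4.011, 4.733)
t=1.300: state=(4.080, 4.839, 5.129)
t=1.400: state=(4.834, 5.546, 6.039)
t=1.500: state=(5.415, 5.822, 7.288)
t=1.600: state=(5.578, 5.484, 8.424)
t=1.685: state=(5.326, 4.852, 8.938)
compare at T: x=5.326, y=4.852, z=8.938

largest component: z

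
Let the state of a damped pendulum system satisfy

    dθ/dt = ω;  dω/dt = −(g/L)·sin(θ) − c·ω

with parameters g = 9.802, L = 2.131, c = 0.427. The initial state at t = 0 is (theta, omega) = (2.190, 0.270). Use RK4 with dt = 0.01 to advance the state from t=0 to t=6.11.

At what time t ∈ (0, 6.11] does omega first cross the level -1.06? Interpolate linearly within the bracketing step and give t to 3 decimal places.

t = 0.364

t=0.000: state=(2.190, 0.270)
step 1 (dt=0.01): k1=(0.270, -3.861), k2=(0.251, -3.849), k3=(0.251, -3.849), k4=(0.232, -3.838); state += dt/6·(k1+2k2+2k3+k4)
t=0.010: state=(2.193, 0.232)
t=0.020: state=(2.195, 0.193)
t=0.030: state=(2.196, 0.155)
continuing one RK4 step at a time; state shown every 20 steps (Δt=0.2):
t=0.200: state=(2.169, -0.469)
t=0.360: state=(2.048, -1.046)
next step: t=0.370: state=(2.037, -1.083) — omega has crossed -1.06
linear interpolation between t=0.360 (-1.04624) and t=0.370 (-1.08266) → t≈0.364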